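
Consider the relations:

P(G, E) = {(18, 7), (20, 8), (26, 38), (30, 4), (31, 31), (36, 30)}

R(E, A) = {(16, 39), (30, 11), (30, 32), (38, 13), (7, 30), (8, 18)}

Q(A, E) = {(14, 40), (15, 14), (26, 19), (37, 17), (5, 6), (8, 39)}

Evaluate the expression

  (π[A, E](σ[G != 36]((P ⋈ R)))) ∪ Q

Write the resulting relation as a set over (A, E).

Joining P and R on E yields {(18, 7, 30), (20, 8, 18), (26, 38, 13), (36, 30, 11), (36, 30, 32)}.
σ[G != 36]: keep tuples satisfying G != 36 → {(18, 7, 30), (20, 8, 18), (26, 38, 13)}
Projecting to A, E: {(13, 38), (18, 8), (30, 7)}
Set union of the two operands is {(13, 38), (14, 40), (15, 14), (18, 8), (26, 19), (30, 7), (37, 17), (5, 6), (8, 39)}.

{(13, 38), (14, 40), (15, 14), (18, 8), (26, 19), (30, 7), (37, 17), (5, 6), (8, 39)}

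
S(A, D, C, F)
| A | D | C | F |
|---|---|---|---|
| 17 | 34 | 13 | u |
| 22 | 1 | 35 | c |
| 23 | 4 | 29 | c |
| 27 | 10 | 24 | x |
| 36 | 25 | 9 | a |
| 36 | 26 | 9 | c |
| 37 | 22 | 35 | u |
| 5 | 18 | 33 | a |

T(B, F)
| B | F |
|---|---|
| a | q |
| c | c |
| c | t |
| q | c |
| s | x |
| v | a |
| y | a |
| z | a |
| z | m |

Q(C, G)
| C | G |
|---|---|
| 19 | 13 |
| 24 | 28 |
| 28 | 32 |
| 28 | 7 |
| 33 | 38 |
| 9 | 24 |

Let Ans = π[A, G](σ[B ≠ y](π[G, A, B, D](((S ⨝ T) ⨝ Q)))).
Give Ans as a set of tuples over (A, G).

{(27, 28), (36, 24), (5, 38)}

S ⋈ T (natural join on F): {(22, 1, 35, c, c), (22, 1, 35, c, q), (23, 4, 29, c, c), (23, 4, 29, c, q), (27, 10, 24, x, s), (36, 25, 9, a, v), (36, 25, 9, a, y), (36, 25, 9, a, z), (36, 26, 9, c, c), (36, 26, 9, c, q), (5, 18, 33, a, v), (5, 18, 33, a, y), (5, 18, 33, a, z)}
(S ⨝ T) ⋈ Q (natural join on C): {(27, 10, 24, x, s, 28), (36, 25, 9, a, v, 24), (36, 25, 9, a, y, 24), (36, 25, 9, a, z, 24), (36, 26, 9, c, c, 24), (36, 26, 9, c, q, 24), (5, 18, 33, a, v, 38), (5, 18, 33, a, y, 38), (5, 18, 33, a, z, 38)}
Projecting to G, A, B, D: {(24, 36, c, 26), (24, 36, q, 26), (24, 36, v, 25), (24, 36, y, 25), (24, 36, z, 25), (28, 27, s, 10), (38, 5, v, 18), (38, 5, y, 18), (38, 5, z, 18)}
Apply σ_{B ≠ y}; surviving tuples: {(24, 36, c, 26), (24, 36, q, 26), (24, 36, v, 25), (24, 36, z, 25), (28, 27, s, 10), (38, 5, v, 18), (38, 5, z, 18)}
Projecting to A, G (4 duplicate(s) eliminated): {(27, 28), (36, 24), (5, 38)}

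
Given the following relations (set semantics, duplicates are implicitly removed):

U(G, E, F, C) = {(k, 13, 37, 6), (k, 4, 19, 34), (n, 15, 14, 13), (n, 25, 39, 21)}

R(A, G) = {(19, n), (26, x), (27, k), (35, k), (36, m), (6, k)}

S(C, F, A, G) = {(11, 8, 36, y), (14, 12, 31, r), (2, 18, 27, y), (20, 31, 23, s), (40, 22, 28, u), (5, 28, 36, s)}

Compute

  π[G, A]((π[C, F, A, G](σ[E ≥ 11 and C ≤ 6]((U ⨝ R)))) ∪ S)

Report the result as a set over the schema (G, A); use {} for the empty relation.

Natural join on G: {(k, 13, 37, 6, 27), (k, 13, 37, 6, 35), (k, 13, 37, 6, 6), (k, 4, 19, 34, 27), (k, 4, 19, 34, 35), (k, 4, 19, 34, 6), (n, 15, 14, 13, 19), (n, 25, 39, 21, 19)}
σ[E ≥ 11 and C ≤ 6]: keep tuples satisfying E ≥ 11 and C ≤ 6 → {(k, 13, 37, 6, 27), (k, 13, 37, 6, 35), (k, 13, 37, 6, 6)}
Projecting to C, F, A, G: {(6, 37, 27, k), (6, 37, 35, k), (6, 37, 6, k)}
Union: {(6, 37, 27, k), (6, 37, 35, k), (6, 37, 6, k)} with {(11, 8, 36, y), (14, 12, 31, r), (2, 18, 27, y), (20, 31, 23, s), (40, 22, 28, u), (5, 28, 36, s)} → {(11, 8, 36, y), (14, 12, 31, r), (2, 18, 27, y), (20, 31, 23, s), (40, 22, 28, u), (5, 28, 36, s), (6, 37, 27, k), (6, 37, 35, k), (6, 37, 6, k)}
Projecting to G, A: {(k, 27), (k, 35), (k, 6), (r, 31), (s, 23), (s, 36), (u, 28), (y, 27), (y, 36)}

{(k, 27), (k, 35), (k, 6), (r, 31), (s, 23), (s, 36), (u, 28), (y, 27), (y, 36)}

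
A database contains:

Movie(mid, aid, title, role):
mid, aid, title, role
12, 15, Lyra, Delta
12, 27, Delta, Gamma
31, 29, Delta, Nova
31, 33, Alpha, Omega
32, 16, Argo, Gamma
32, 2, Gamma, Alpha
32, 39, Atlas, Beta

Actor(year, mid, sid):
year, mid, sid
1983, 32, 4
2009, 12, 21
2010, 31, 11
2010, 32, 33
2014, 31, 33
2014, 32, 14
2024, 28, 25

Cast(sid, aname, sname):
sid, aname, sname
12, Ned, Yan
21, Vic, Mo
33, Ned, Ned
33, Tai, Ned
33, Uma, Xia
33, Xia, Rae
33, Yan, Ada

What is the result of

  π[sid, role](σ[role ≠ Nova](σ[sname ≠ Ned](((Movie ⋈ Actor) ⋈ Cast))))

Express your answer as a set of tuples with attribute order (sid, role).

Natural join on mid: {(12, 15, Lyra, Delta, 2009, 21), (12, 27, Delta, Gamma, 2009, 21), (31, 29, Delta, Nova, 2010, 11), (31, 29, Delta, Nova, 2014, 33), (31, 33, Alpha, Omega, 2010, 11), (31, 33, Alpha, Omega, 2014, 33), (32, 16, Argo, Gamma, 1983, 4), (32, 16, Argo, Gamma, 2010, 33), (32, 16, Argo, Gamma, 2014, 14), (32, 2, Gamma, Alpha, 1983, 4), (32, 2, Gamma, Alpha, 2010, 33), (32, 2, Gamma, Alpha, 2014, 14), (32, 39, Atlas, Beta, 1983, 4), (32, 39, Atlas, Beta, 2010, 33), (32, 39, Atlas, Beta, 2014, 14)}
Natural join on sid: {(12, 15, Lyra, Delta, 2009, 21, Vic, Mo), (12, 27, Delta, Gamma, 2009, 21, Vic, Mo), (31, 29, Delta, Nova, 2014, 33, Ned, Ned), (31, 29, Delta, Nova, 2014, 33, Tai, Ned), (31, 29, Delta, Nova, 2014, 33, Uma, Xia), (31, 29, Delta, Nova, 2014, 33, Xia, Rae), (31, 29, Delta, Nova, 2014, 33, Yan, Ada), (31, 33, Alpha, Omega, 2014, 33, Ned, Ned), (31, 33, Alpha, Omega, 2014, 33, Tai, Ned), (31, 33, Alpha, Omega, 2014, 33, Uma, Xia), (31, 33, Alpha, Omega, 2014, 33, Xia, Rae), (31, 33, Alpha, Omega, 2014, 33, Yan, Ada), (32, 16, Argo, Gamma, 2010, 33, Ned, Ned), (32, 16, Argo, Gamma, 2010, 33, Tai, Ned), (32, 16, Argo, Gamma, 2010, 33, Uma, Xia), (32, 16, Argo, Gamma, 2010, 33, Xia, Rae), (32, 16, Argo, Gamma, 2010, 33, Yan, Ada), (32, 2, Gamma, Alpha, 2010, 33, Ned, Ned), (32, 2, Gamma, Alpha, 2010, 33, Tai, Ned), (32, 2, Gamma, Alpha, 2010, 33, Uma, Xia), (32, 2, Gamma, Alpha, 2010, 33, Xia, Rae), (32, 2, Gamma, Alpha, 2010, 33, Yan, Ada), (32, 39, Atlas, Beta, 2010, 33, Ned, Ned), (32, 39, Atlas, Beta, 2010, 33, Tai, Ned), (32, 39, Atlas, Beta, 2010, 33, Uma, Xia), (32, 39, Atlas, Beta, 2010, 33, Xia, Rae), (32, 39, Atlas, Beta, 2010, 33, Yan, Ada)}
Selection sname ≠ Ned: {(12, 15, Lyra, Delta, 2009, 21, Vic, Mo), (12, 27, Delta, Gamma, 2009, 21, Vic, Mo), (31, 29, Delta, Nova, 2014, 33, Uma, Xia), (31, 29, Delta, Nova, 2014, 33, Xia, Rae), (31, 29, Delta, Nova, 2014, 33, Yan, Ada), (31, 33, Alpha, Omega, 2014, 33, Uma, Xia), (31, 33, Alpha, Omega, 2014, 33, Xia, Rae), (31, 33, Alpha, Omega, 2014, 33, Yan, Ada), (32, 16, Argo, Gamma, 2010, 33, Uma, Xia), (32, 16, Argo, Gamma, 2010, 33, Xia, Rae), (32, 16, Argo, Gamma, 2010, 33, Yan, Ada), (32, 2, Gamma, Alpha, 2010, 33, Uma, Xia), (32, 2, Gamma, Alpha, 2010, 33, Xia, Rae), (32, 2, Gamma, Alpha, 2010, 33, Yan, Ada), (32, 39, Atlas, Beta, 2010, 33, Uma, Xia), (32, 39, Atlas, Beta, 2010, 33, Xia, Rae), (32, 39, Atlas, Beta, 2010, 33, Yan, Ada)}
Selection role ≠ Nova: {(12, 15, Lyra, Delta, 2009, 21, Vic, Mo), (12, 27, Delta, Gamma, 2009, 21, Vic, Mo), (31, 33, Alpha, Omega, 2014, 33, Uma, Xia), (31, 33, Alpha, Omega, 2014, 33, Xia, Rae), (31, 33, Alpha, Omega, 2014, 33, Yan, Ada), (32, 16, Argo, Gamma, 2010, 33, Uma, Xia), (32, 16, Argo, Gamma, 2010, 33, Xia, Rae), (32, 16, Argo, Gamma, 2010, 33, Yan, Ada), (32, 2, Gamma, Alpha, 2010, 33, Uma, Xia), (32, 2, Gamma, Alpha, 2010, 33, Xia, Rae), (32, 2, Gamma, Alpha, 2010, 33, Yan, Ada), (32, 39, Atlas, Beta, 2010, 33, Uma, Xia), (32, 39, Atlas, Beta, 2010, 33, Xia, Rae), (32, 39, Atlas, Beta, 2010, 33, Yan, Ada)}
Keep only column(s) sid, role (8 duplicate(s) eliminated): {(21, Delta), (21, Gamma), (33, Alpha), (33, Beta), (33, Gamma), (33, Omega)}

{(21, Delta), (21, Gamma), (33, Alpha), (33, Beta), (33, Gamma), (33, Omega)}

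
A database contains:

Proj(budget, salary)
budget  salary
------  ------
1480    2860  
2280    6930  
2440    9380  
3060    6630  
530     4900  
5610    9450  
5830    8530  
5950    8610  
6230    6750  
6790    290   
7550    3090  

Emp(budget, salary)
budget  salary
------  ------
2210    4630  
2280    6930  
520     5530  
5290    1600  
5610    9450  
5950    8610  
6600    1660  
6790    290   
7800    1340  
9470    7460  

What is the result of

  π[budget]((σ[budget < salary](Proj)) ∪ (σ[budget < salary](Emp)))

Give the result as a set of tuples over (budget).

Filtering on budget < salary leaves {(1480, 2860), (2280, 6930), (2440, 9380), (3060, 6630), (530, 4900), (5610, 9450), (5830, 8530), (5950, 8610), (6230, 6750)}.
Filtering on budget < salary leaves {(2210, 4630), (2280, 6930), (520, 5530), (5610, 9450), (5950, 8610)}.
Taking the union: {(1480, 2860), (2210, 4630), (2280, 6930), (2440, 9380), (3060, 6630), (520, 5530), (530, 4900), (5610, 9450), (5830, 8530), (5950, 8610), (6230, 6750)}
π[budget]: project onto (budget) → {1480, 2210, 2280, 2440, 3060, 520, 530, 5610, 5830, 5950, 6230}

{1480, 2210, 2280, 2440, 3060, 520, 530, 5610, 5830, 5950, 6230}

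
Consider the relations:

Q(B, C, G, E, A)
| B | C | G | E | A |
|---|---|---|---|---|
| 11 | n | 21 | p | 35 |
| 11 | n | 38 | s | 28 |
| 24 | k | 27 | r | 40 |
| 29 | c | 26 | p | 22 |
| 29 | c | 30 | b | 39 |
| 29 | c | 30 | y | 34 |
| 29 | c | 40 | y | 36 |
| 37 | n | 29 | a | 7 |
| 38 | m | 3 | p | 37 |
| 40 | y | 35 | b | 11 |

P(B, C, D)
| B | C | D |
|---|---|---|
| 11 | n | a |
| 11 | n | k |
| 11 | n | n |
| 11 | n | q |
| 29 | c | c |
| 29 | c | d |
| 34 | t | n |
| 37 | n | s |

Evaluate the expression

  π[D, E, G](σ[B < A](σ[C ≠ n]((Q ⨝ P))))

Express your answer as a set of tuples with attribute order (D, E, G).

{(c, b, 30), (c, y, 30), (c, y, 40), (d, b, 30), (d, y, 30), (d, y, 40)}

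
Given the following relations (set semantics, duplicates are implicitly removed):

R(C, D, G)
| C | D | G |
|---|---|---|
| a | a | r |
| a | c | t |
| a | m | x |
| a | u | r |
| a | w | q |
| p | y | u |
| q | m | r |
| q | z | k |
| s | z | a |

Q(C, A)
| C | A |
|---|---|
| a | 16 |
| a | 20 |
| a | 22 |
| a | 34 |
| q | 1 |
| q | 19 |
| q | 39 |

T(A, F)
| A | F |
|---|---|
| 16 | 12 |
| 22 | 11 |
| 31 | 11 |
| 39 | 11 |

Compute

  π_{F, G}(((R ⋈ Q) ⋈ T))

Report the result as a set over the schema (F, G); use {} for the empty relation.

{(11, k), (11, q), (11, r), (11, t), (11, x), (12, q), (12, r), (12, t), (12, x)}

Natural join on C: {(a, a, r, 16), (a, a, r, 20), (a, a, r, 22), (a, a, r, 34), (a, c, t, 16), (a, c, t, 20), (a, c, t, 22), (a, c, t, 34), (a, m, x, 16), (a, m, x, 20), (a, m, x, 22), (a, m, x, 34), (a, u, r, 16), (a, u, r, 20), (a, u, r, 22), (a, u, r, 34), (a, w, q, 16), (a, w, q, 20), (a, w, q, 22), (a, w, q, 34), (q, m, r, 1), (q, m, r, 19), (q, m, r, 39), (q, z, k, 1), (q, z, k, 19), (q, z, k, 39)}
Natural join on A: {(a, a, r, 16, 12), (a, a, r, 22, 11), (a, c, t, 16, 12), (a, c, t, 22, 11), (a, m, x, 16, 12), (a, m, x, 22, 11), (a, u, r, 16, 12), (a, u, r, 22, 11), (a, w, q, 16, 12), (a, w, q, 22, 11), (q, m, r, 39, 11), (q, z, k, 39, 11)}
Projecting to F, G (3 duplicate(s) eliminated): {(11, k), (11, q), (11, r), (11, t), (11, x), (12, q), (12, r), (12, t), (12, x)}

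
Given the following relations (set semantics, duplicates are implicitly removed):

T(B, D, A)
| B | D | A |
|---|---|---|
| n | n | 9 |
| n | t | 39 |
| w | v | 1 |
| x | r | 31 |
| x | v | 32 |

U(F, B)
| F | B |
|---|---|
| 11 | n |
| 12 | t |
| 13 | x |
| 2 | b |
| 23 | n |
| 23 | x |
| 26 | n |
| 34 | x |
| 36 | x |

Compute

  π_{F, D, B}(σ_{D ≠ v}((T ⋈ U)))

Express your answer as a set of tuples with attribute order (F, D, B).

{(11, n, n), (11, t, n), (13, r, x), (23, n, n), (23, r, x), (23, t, n), (26, n, n), (26, t, n), (34, r, x), (36, r, x)}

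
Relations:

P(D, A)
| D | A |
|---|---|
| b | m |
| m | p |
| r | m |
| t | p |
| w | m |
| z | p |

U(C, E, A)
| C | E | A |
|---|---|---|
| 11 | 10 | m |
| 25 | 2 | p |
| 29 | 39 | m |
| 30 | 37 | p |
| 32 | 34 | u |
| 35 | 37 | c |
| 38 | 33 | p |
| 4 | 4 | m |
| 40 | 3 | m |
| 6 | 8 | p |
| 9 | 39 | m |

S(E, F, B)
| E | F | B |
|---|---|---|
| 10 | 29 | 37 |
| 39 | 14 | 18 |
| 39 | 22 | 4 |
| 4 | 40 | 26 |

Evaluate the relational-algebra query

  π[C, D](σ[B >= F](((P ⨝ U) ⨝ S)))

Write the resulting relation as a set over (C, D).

{(11, b), (11, r), (11, w), (29, b), (29, r), (29, w), (9, b), (9, r), (9, w)}

Joining P and U on A yields {(b, m, 11, 10), (b, m, 29, 39), (b, m, 4, 4), (b, m, 40, 3), (b, m, 9, 39), (m, p, 25, 2), (m, p, 30, 37), (m, p, 38, 33), (m, p, 6, 8), (r, m, 11, 10), (r, m, 29, 39), (r, m, 4, 4), (r, m, 40, 3), (r, m, 9, 39), (t, p, 25, 2), (t, p, 30, 37), (t, p, 38, 33), (t, p, 6, 8), (w, m, 11, 10), (w, m, 29, 39), (w, m, 4, 4), (w, m, 40, 3), (w, m, 9, 39), (z, p, 25, 2), (z, p, 30, 37), (z, p, 38, 33), (z, p, 6, 8)}.
Joining (P ⨝ U) and S on E yields {(b, m, 11, 10, 29, 37), (b, m, 29, 39, 14, 18), (b, m, 29, 39, 22, 4), (b, m, 4, 4, 40, 26), (b, m, 9, 39, 14, 18), (b, m, 9, 39, 22, 4), (r, m, 11, 10, 29, 37), (r, m, 29, 39, 14, 18), (r, m, 29, 39, 22, 4), (r, m, 4, 4, 40, 26), (r, m, 9, 39, 14, 18), (r, m, 9, 39, 22, 4), (w, m, 11, 10, 29, 37), (w, m, 29, 39, 14, 18), (w, m, 29, 39, 22, 4), (w, m, 4, 4, 40, 26), (w, m, 9, 39, 14, 18), (w, m, 9, 39, 22, 4)}.
Selection B >= F: {(b, m, 11, 10, 29, 37), (b, m, 29, 39, 14, 18), (b, m, 9, 39, 14, 18), (r, m, 11, 10, 29, 37), (r, m, 29, 39, 14, 18), (r, m, 9, 39, 14, 18), (w, m, 11, 10, 29, 37), (w, m, 29, 39, 14, 18), (w, m, 9, 39, 14, 18)}
Projecting to C, D: {(11, b), (11, r), (11, w), (29, b), (29, r), (29, w), (9, b), (9, r), (9, w)}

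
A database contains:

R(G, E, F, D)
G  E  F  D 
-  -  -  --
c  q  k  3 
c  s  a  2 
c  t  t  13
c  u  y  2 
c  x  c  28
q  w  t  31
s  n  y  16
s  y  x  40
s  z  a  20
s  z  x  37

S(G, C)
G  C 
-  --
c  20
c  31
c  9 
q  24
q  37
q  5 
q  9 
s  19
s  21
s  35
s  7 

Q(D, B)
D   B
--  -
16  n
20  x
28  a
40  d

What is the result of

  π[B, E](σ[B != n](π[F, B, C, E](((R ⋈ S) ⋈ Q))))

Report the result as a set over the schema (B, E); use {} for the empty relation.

{(a, x), (d, y), (x, z)}

R ⋈ S (natural join on G): {(c, q, k, 3, 20), (c, q, k, 3, 31), (c, q, k, 3, 9), (c, s, a, 2, 20), (c, s, a, 2, 31), (c, s, a, 2, 9), (c, t, t, 13, 20), (c, t, t, 13, 31), (c, t, t, 13, 9), (c, u, y, 2, 20), (c, u, y, 2, 31), (c, u, y, 2, 9), (c, x, c, 28, 20), (c, x, c, 28, 31), (c, x, c, 28, 9), (q, w, t, 31, 24), (q, w, t, 31, 37), (q, w, t, 31, 5), (q, w, t, 31, 9), (s, n, y, 16, 19), (s, n, y, 16, 21), (s, n, y, 16, 35), (s, n, y, 16, 7), (s, y, x, 40, 19), (s, y, x, 40, 21), (s, y, x, 40, 35), (s, y, x, 40, 7), (s, z, a, 20, 19), (s, z, a, 20, 21), (s, z, a, 20, 35), (s, z, a, 20, 7), (s, z, x, 37, 19), (s, z, x, 37, 21), (s, z, x, 37, 35), (s, z, x, 37, 7)}
(R ⋈ S) ⋈ Q (natural join on D): {(c, x, c, 28, 20, a), (c, x, c, 28, 31, a), (c, x, c, 28, 9, a), (s, n, y, 16, 19, n), (s, n, y, 16, 21, n), (s, n, y, 16, 35, n), (s, n, y, 16, 7, n), (s, y, x, 40, 19, d), (s, y, x, 40, 21, d), (s, y, x, 40, 35, d), (s, y, x, 40, 7, d), (s, z, a, 20, 19, x), (s, z, a, 20, 21, x), (s, z, a, 20, 35, x), (s, z, a, 20, 7, x)}
π_{F, B, C, E} gives {(a, x, 19, z), (a, x, 21, z), (a, x, 35, z), (a, x, 7, z), (c, a, 20, x), (c, a, 31, x), (c, a, 9, x), (x, d, 19, y), (x, d, 21, y), (x, d, 35, y), (x, d, 7, y), (y, n, 19, n), (y, n, 21, n), (y, n, 35, n), (y, n, 7, n)}.
Filtering on B != n leaves {(a, x, 19, z), (a, x, 21, z), (a, x, 35, z), (a, x, 7, z), (c, a, 20, x), (c, a, 31, x), (c, a, 9, x), (x, d, 19, y), (x, d, 21, y), (x, d, 35, y), (x, d, 7, y)}.
π_{B, E} gives {(a, x), (d, y), (x, z)} (8 duplicate(s) eliminated).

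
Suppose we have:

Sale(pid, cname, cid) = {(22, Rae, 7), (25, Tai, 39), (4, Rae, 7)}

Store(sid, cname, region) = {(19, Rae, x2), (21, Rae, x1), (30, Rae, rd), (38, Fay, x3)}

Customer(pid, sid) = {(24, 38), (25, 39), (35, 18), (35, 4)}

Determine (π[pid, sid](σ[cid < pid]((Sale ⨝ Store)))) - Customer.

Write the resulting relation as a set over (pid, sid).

{(22, 19), (22, 21), (22, 30)}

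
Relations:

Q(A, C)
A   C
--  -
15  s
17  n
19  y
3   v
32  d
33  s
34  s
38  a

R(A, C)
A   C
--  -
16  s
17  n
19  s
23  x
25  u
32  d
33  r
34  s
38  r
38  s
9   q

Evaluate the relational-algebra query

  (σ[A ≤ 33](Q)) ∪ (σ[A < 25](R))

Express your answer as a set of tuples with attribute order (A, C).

{(15, s), (16, s), (17, n), (19, s), (19, y), (23, x), (3, v), (32, d), (33, s), (9, q)}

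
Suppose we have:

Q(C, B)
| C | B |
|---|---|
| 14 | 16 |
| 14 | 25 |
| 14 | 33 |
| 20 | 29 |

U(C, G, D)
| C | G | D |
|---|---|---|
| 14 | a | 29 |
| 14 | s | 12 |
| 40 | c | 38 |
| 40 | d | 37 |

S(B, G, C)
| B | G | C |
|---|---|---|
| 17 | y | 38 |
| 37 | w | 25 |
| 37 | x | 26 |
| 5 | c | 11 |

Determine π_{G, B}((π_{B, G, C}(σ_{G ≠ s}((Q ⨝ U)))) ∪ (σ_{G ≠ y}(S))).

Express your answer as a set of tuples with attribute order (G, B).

Joining Q and U on C yields {(14, 16, a, 29), (14, 16, s, 12), (14, 25, a, 29), (14, 25, s, 12), (14, 33, a, 29), (14, 33, s, 12)}.
σ[G ≠ s]: keep tuples satisfying G ≠ s → {(14, 16, a, 29), (14, 25, a, 29), (14, 33, a, 29)}
π[B, G, C]: project onto (B, G, C) → {(16, a, 14), (25, a, 14), (33, a, 14)}
σ[G ≠ y]: keep tuples satisfying G ≠ y → {(37, w, 25), (37, x, 26), (5, c, 11)}
Union: {(16, a, 14), (25, a, 14), (33, a, 14)} with {(37, w, 25), (37, x, 26), (5, c, 11)} → {(16, a, 14), (25, a, 14), (33, a, 14), (37, w, 25), (37, x, 26), (5, c, 11)}
π[G, B]: project onto (G, B) → {(a, 16), (a, 25), (a, 33), (c, 5), (w, 37), (x, 37)}

{(a, 16), (a, 25), (a, 33), (c, 5), (w, 37), (x, 37)}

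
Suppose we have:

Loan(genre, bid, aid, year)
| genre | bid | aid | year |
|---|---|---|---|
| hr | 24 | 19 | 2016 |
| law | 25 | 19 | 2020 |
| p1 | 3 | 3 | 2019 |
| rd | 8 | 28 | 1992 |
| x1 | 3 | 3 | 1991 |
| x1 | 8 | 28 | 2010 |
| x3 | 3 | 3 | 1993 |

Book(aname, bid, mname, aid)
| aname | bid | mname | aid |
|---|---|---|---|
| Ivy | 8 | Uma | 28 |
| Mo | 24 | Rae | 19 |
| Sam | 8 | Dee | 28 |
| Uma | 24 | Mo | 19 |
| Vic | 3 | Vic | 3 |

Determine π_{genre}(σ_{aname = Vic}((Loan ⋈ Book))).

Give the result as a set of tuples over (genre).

Loan ⋈ Book (natural join on bid, aid): {(hr, 24, 19, 2016, Mo, Rae), (hr, 24, 19, 2016, Uma, Mo), (p1, 3, 3, 2019, Vic, Vic), (rd, 8, 28, 1992, Ivy, Uma), (rd, 8, 28, 1992, Sam, Dee), (x1, 3, 3, 1991, Vic, Vic), (x1, 8, 28, 2010, Ivy, Uma), (x1, 8, 28, 2010, Sam, Dee), (x3, 3, 3, 1993, Vic, Vic)}
Selection aname = Vic: {(p1, 3, 3, 2019, Vic, Vic), (x1, 3, 3, 1991, Vic, Vic), (x3, 3, 3, 1993, Vic, Vic)}
π[genre]: project onto (genre) → {p1, x1, x3}

{p1, x1, x3}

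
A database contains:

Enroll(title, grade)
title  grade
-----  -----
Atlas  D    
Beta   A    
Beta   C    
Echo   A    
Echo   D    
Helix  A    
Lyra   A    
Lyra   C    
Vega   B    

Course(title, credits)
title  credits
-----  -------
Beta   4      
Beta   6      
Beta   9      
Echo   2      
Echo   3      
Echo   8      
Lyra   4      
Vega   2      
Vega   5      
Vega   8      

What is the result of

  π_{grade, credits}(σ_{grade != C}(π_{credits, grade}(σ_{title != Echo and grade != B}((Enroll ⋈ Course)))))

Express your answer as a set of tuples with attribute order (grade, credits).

Natural join on title: {(Beta, A, 4), (Beta, A, 6), (Beta, A, 9), (Beta, C, 4), (Beta, C, 6), (Beta, C, 9), (Echo, A, 2), (Echo, A, 3), (Echo, A, 8), (Echo, D, 2), (Echo, D, 3), (Echo, D, 8), (Lyra, A, 4), (Lyra, C, 4), (Vega, B, 2), (Vega, B, 5), (Vega, B, 8)}
Filtering on title != Echo and grade != B leaves {(Beta, A, 4), (Beta, A, 6), (Beta, A, 9), (Beta, C, 4), (Beta, C, 6), (Beta, C, 9), (Lyra, A, 4), (Lyra, C, 4)}.
π_{credits, grade} gives {(4, A), (4, C), (6, A), (6, C), (9, A), (9, C)} (2 duplicate(s) eliminated).
Filtering on grade != C leaves {(4, A), (6, A), (9, A)}.
π_{grade, credits} gives {(A, 4), (A, 6), (A, 9)}.

{(A, 4), (A, 6), (A, 9)}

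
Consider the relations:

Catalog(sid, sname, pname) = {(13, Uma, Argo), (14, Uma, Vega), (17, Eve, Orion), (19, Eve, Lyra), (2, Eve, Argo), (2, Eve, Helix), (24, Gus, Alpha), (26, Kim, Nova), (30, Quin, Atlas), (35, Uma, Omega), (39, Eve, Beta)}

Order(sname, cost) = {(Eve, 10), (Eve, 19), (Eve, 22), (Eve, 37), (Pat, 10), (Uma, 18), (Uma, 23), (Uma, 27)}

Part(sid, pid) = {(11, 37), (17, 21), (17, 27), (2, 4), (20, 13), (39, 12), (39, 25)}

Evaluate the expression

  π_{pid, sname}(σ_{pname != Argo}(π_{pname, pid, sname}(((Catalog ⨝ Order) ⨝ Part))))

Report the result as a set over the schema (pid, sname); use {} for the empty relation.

Joining Catalog and Order on sname yields {(13, Uma, Argo, 18), (13, Uma, Argo, 23), (13, Uma, Argo, 27), (14, Uma, Vega, 18), (14, Uma, Vega, 23), (14, Uma, Vega, 27), (17, Eve, Orion, 10), (17, Eve, Orion, 19), (17, Eve, Orion, 22), (17, Eve, Orion, 37), (19, Eve, Lyra, 10), (19, Eve, Lyra, 19), (19, Eve, Lyra, 22), (19, Eve, Lyra, 37), (2, Eve, Argo, 10), (2, Eve, Argo, 19), (2, Eve, Argo, 22), (2, Eve, Argo, 37), (2, Eve, Helix, 10), (2, Eve, Helix, 19), (2, Eve, Helix, 22), (2, Eve, Helix, 37), (35, Uma, Omega, 18), (35, Uma, Omega, 23), (35, Uma, Omega, 27), (39, Eve, Beta, 10), (39, Eve, Beta, 19), (39, Eve, Beta, 22), (39, Eve, Beta, 37)}.
Joining (Catalog ⨝ Order) and Part on sid yields {(17, Eve, Orion, 10, 21), (17, Eve, Orion, 10, 27), (17, Eve, Orion, 19, 21), (17, Eve, Orion, 19, 27), (17, Eve, Orion, 22, 21), (17, Eve, Orion, 22, 27), (17, Eve, Orion, 37, 21), (17, Eve, Orion, 37, 27), (2, Eve, Argo, 10, 4), (2, Eve, Argo, 19, 4), (2, Eve, Argo, 22, 4), (2, Eve, Argo, 37, 4), (2, Eve, Helix, 10, 4), (2, Eve, Helix, 19, 4), (2, Eve, Helix, 22, 4), (2, Eve, Helix, 37, 4), (39, Eve, Beta, 10, 12), (39, Eve, Beta, 10, 25), (39, Eve, Beta, 19, 12), (39, Eve, Beta, 19, 25), (39, Eve, Beta, 22, 12), (39, Eve, Beta, 22, 25), (39, Eve, Beta, 37, 12), (39, Eve, Beta, 37, 25)}.
Keep only column(s) pname, pid, sname (18 duplicate(s) eliminated): {(Argo, 4, Eve), (Beta, 12, Eve), (Beta, 25, Eve), (Helix, 4, Eve), (Orion, 21, Eve), (Orion, 27, Eve)}
Apply σ_{pname != Argo}; surviving tuples: {(Beta, 12, Eve), (Beta, 25, Eve), (Helix, 4, Eve), (Orion, 21, Eve), (Orion, 27, Eve)}
Keep only column(s) pid, sname: {(12, Eve), (21, Eve), (25, Eve), (27, Eve), (4, Eve)}

{(12, Eve), (21, Eve), (25, Eve), (27, Eve), (4, Eve)}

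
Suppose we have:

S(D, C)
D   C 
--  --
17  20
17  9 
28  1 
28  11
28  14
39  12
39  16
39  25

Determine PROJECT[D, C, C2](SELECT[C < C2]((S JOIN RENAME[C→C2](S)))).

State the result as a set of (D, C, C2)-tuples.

{(17, 9, 20), (28, 1, 11), (28, 1, 14), (28, 11, 14), (39, 12, 16), (39, 12, 25), (39, 16, 25)}

ρ[C→C2]: schema becomes (D, C2); tuples unchanged.
Natural join on D: {(17, 20, 20), (17, 20, 9), (17, 9, 20), (17, 9, 9), (28, 1, 1), (28, 1, 11), (28, 1, 14), (28, 11, 1), (28, 11, 11), (28, 11, 14), (28, 14, 1), (28, 14, 11), (28, 14, 14), (39, 12, 12), (39, 12, 16), (39, 12, 25), (39, 16, 12), (39, 16, 16), (39, 16, 25), (39, 25, 12), (39, 25, 16), (39, 25, 25)}
Filtering on C < C2 leaves {(17, 9, 20), (28, 1, 11), (28, 1, 14), (28, 11, 14), (39, 12, 16), (39, 12, 25), (39, 16, 25)}.
π[D, C, C2]: project onto (D, C, C2) → {(17, 9, 20), (28, 1, 11), (28, 1, 14), (28, 11, 14), (39, 12, 16), (39, 12, 25), (39, 16, 25)}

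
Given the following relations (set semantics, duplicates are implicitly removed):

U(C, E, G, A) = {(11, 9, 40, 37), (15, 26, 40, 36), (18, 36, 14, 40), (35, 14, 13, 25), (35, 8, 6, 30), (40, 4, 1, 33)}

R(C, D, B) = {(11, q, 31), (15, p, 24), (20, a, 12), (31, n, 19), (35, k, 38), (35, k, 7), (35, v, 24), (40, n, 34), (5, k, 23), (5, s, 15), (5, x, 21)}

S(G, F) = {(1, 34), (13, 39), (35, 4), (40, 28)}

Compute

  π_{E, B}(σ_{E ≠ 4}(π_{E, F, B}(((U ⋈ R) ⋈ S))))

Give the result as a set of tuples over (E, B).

Joining U and R on C yields {(11, 9, 40, 37, q, 31), (15, 26, 40, 36, p, 24), (35, 14, 13, 25, k, 38), (35, 14, 13, 25, k, 7), (35, 14, 13, 25, v, 24), (35, 8, 6, 30, k, 38), (35, 8, 6, 30, k, 7), (35, 8, 6, 30, v, 24), (40, 4, 1, 33, n, 34)}.
Joining (U ⋈ R) and S on G yields {(11, 9, 40, 37, q, 31, 28), (15, 26, 40, 36, p, 24, 28), (35, 14, 13, 25, k, 38, 39), (35, 14, 13, 25, k, 7, 39), (35, 14, 13, 25, v, 24, 39), (40, 4, 1, 33, n, 34, 34)}.
Projecting to E, F, B: {(14, 39, 24), (14, 39, 38), (14, 39, 7), (26, 28, 24), (4, 34, 34), (9, 28, 31)}
Apply σ_{E ≠ 4}; surviving tuples: {(14, 39, 24), (14, 39, 38), (14, 39, 7), (26, 28, 24), (9, 28, 31)}
Projecting to E, B: {(14, 24), (14, 38), (14, 7), (26, 24), (9, 31)}

{(14, 24), (14, 38), (14, 7), (26, 24), (9, 31)}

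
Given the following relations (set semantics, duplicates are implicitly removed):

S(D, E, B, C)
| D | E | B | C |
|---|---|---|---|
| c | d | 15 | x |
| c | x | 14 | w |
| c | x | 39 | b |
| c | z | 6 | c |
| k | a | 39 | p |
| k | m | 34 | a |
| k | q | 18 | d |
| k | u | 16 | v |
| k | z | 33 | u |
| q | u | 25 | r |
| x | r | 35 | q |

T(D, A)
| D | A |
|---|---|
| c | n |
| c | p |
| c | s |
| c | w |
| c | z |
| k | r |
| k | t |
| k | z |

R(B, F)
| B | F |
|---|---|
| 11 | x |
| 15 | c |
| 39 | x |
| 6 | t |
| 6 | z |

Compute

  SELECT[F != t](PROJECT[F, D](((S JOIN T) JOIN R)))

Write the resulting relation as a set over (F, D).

{(c, c), (x, c), (x, k), (z, c)}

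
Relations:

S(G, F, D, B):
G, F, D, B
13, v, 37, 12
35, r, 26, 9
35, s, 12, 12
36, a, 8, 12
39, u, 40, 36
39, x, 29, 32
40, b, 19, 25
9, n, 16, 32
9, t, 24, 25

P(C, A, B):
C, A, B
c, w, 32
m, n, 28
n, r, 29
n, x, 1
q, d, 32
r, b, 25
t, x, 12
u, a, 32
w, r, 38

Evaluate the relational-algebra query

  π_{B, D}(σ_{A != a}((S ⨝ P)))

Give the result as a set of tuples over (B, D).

{(12, 12), (12, 37), (12, 8), (25, 19), (25, 24), (32, 16), (32, 29)}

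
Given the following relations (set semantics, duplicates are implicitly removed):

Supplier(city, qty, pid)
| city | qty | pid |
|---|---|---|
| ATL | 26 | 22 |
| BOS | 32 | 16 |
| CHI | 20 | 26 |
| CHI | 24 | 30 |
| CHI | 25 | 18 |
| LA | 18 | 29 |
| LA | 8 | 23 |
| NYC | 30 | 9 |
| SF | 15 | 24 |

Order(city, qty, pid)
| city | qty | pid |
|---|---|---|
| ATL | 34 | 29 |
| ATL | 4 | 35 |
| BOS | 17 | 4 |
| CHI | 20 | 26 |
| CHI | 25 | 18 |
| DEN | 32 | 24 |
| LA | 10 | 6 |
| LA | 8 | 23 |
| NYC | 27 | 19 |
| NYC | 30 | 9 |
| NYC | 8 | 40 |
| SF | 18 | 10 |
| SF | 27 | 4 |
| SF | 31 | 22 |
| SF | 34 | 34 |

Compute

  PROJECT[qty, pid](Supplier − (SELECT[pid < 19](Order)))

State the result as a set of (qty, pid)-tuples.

{(15, 24), (18, 29), (20, 26), (24, 30), (26, 22), (32, 16), (8, 23)}

Selection pid < 19: {(BOS, 17, 4), (CHI, 25, 18), (LA, 10, 6), (NYC, 30, 9), (SF, 18, 10), (SF, 27, 4)}
Difference: {(ATL, 26, 22), (BOS, 32, 16), (CHI, 20, 26), (CHI, 24, 30), (CHI, 25, 18), (LA, 18, 29), (LA, 8, 23), (NYC, 30, 9), (SF, 15, 24)} with {(BOS, 17, 4), (CHI, 25, 18), (LA, 10, 6), (NYC, 30, 9), (SF, 18, 10), (SF, 27, 4)} → {(ATL, 26, 22), (BOS, 32, 16), (CHI, 20, 26), (CHI, 24, 30), (LA, 18, 29), (LA, 8, 23), (SF, 15, 24)}
π_{qty, pid} gives {(15, 24), (18, 29), (20, 26), (24, 30), (26, 22), (32, 16), (8, 23)}.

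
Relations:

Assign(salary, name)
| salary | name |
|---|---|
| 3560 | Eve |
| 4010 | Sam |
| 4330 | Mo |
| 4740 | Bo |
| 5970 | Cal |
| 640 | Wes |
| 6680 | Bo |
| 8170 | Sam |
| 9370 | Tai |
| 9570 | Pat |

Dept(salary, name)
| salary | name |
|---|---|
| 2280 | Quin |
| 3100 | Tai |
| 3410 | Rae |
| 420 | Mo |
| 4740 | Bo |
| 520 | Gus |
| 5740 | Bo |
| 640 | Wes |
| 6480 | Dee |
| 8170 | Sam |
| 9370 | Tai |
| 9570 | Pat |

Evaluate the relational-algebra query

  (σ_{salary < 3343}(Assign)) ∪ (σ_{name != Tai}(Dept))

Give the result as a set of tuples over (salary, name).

{(2280, Quin), (3410, Rae), (420, Mo), (4740, Bo), (520, Gus), (5740, Bo), (640, Wes), (6480, Dee), (8170, Sam), (9570, Pat)}

Filtering on salary < 3343 leaves {(640, Wes)}.
Filtering on name != Tai leaves {(2280, Quin), (3410, Rae), (420, Mo), (4740, Bo), (520, Gus), (5740, Bo), (640, Wes), (6480, Dee), (8170, Sam), (9570, Pat)}.
Union: {(640, Wes)} with {(2280, Quin), (3410, Rae), (420, Mo), (4740, Bo), (520, Gus), (5740, Bo), (640, Wes), (6480, Dee), (8170, Sam), (9570, Pat)} → {(2280, Quin), (3410, Rae), (420, Mo), (4740, Bo), (520, Gus), (5740, Bo), (640, Wes), (6480, Dee), (8170, Sam), (9570, Pat)}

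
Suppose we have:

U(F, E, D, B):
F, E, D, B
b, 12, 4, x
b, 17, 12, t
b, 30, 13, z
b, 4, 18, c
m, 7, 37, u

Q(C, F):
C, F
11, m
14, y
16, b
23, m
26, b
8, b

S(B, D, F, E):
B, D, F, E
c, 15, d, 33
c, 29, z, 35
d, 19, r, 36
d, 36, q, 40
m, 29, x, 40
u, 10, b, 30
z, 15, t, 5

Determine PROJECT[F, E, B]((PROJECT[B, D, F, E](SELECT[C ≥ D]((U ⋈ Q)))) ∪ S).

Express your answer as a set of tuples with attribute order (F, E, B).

U ⋈ Q (natural join on F): {(b, 12, 4, x, 16), (b, 12, 4, x, 26), (b, 12, 4, x, 8), (b, 17, 12, t, 16), (b, 17, 12, t, 26), (b, 17, 12, t, 8), (b, 30, 13, z, 16), (b, 30, 13, z, 26), (b, 30, 13, z, 8), (b, 4, 18, c, 16), (b, 4, 18, c, 26), (b, 4, 18, c, 8), (m, 7, 37, u, 11), (m, 7, 37, u, 23)}
Selection C ≥ D: {(b, 12, 4, x, 16), (b, 12, 4, x, 26), (b, 12, 4, x, 8), (b, 17, 12, t, 16), (b, 17, 12, t, 26), (b, 30, 13, z, 16), (b, 30, 13, z, 26), (b, 4, 18, c, 26)}
Projecting to B, D, F, E (4 duplicate(s) eliminated): {(c, 18, b, 4), (t, 12, b, 17), (x, 4, b, 12), (z, 13, b, 30)}
Taking the union: {(c, 15, d, 33), (c, 18, b, 4), (c, 29, z, 35), (d, 19, r, 36), (d, 36, q, 40), (m, 29, x, 40), (t, 12, b, 17), (u, 10, b, 30), (x, 4, b, 12), (z, 13, b, 30), (z, 15, t, 5)}
Projecting to F, E, B: {(b, 12, x), (b, 17, t), (b, 30, u), (b, 30, z), (b, 4, c), (d, 33, c), (q, 40, d), (r, 36, d), (t, 5, z), (x, 40, m), (z, 35, c)}

{(b, 12, x), (b, 17, t), (b, 30, u), (b, 30, z), (b, 4, c), (d, 33, c), (q, 40, d), (r, 36, d), (t, 5, z), (x, 40, m), (z, 35, c)}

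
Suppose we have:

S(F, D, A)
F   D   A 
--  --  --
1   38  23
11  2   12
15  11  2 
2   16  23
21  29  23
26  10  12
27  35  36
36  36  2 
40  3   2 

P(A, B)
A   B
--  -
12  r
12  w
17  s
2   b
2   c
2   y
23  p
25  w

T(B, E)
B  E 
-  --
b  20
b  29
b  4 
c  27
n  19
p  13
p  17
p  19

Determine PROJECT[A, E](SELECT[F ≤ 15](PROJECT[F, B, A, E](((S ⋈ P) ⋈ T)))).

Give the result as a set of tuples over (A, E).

S ⋈ P (natural join on A): {(1, 38, 23, p), (11, 2, 12, r), (11, 2, 12, w), (15, 11, 2, b), (15, 11, 2, c), (15, 11, 2, y), (2, 16, 23, p), (21, 29, 23, p), (26, 10, 12, r), (26, 10, 12, w), (36, 36, 2, b), (36, 36, 2, c), (36, 36, 2, y), (40, 3, 2, b), (40, 3, 2, c), (40, 3, 2, y)}
(S ⋈ P) ⋈ T (natural join on B): {(1, 38, 23, p, 13), (1, 38, 23, p, 17), (1, 38, 23, p, 19), (15, 11, 2, b, 20), (15, 11, 2, b, 29), (15, 11, 2, b, 4), (15, 11, 2, c, 27), (2, 16, 23, p, 13), (2, 16, 23, p, 17), (2, 16, 23, p, 19), (21, 29, 23, p, 13), (21, 29, 23, p, 17), (21, 29, 23, p, 19), (36, 36, 2, b, 20), (36, 36, 2, b, 29), (36, 36, 2, b, 4), (36, 36, 2, c, 27), (40, 3, 2, b, 20), (40, 3, 2, b, 29), (40, 3, 2, b, 4), (40, 3, 2, c, 27)}
Keep only column(s) F, B, A, E: {(1, p, 23, 13), (1, p, 23, 17), (1, p, 23, 19), (15, b, 2, 20), (15, b, 2, 29), (15, b, 2, 4), (15, c, 2, 27), (2, p, 23, 13), (2, p, 23, 17), (2, p, 23, 19), (21, p, 23, 13), (21, p, 23, 17), (21, p, 23, 19), (36, b, 2, 20), (36, b, 2, 29), (36, b, 2, 4), (36, c, 2, 27), (40, b, 2, 20), (40, b, 2, 29), (40, b, 2, 4), (40, c, 2, 27)}
Selection F ≤ 15: {(1, p, 23, 13), (1, p, 23, 17), (1, p, 23, 19), (15, b, 2, 20), (15, b, 2, 29), (15, b, 2, 4), (15, c, 2, 27), (2, p, 23, 13), (2, p, 23, 17), (2, p, 23, 19)}
Keep only column(s) A, E (3 duplicate(s) eliminated): {(2, 20), (2, 27), (2, 29), (2, 4), (23, 13), (23, 17), (23, 19)}

{(2, 20), (2, 27), (2, 29), (2, 4), (23, 13), (23, 17), (23, 19)}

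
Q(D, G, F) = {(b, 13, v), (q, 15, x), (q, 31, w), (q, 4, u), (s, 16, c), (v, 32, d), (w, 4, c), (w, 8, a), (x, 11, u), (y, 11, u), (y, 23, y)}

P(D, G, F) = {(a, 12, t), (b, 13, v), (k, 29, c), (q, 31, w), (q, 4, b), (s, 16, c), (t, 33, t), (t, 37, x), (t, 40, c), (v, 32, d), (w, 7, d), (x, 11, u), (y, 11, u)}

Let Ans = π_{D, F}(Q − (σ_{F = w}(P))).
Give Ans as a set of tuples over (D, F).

{(b, v), (q, u), (q, x), (s, c), (v, d), (w, a), (w, c), (x, u), (y, u), (y, y)}

Apply σ_{F = w}; surviving tuples: {(q, 31, w)}
Difference: {(b, 13, v), (q, 15, x), (q, 31, w), (q, 4, u), (s, 16, c), (v, 32, d), (w, 4, c), (w, 8, a), (x, 11, u), (y, 11, u), (y, 23, y)} with {(q, 31, w)} → {(b, 13, v), (q, 15, x), (q, 4, u), (s, 16, c), (v, 32, d), (w, 4, c), (w, 8, a), (x, 11, u), (y, 11, u), (y, 23, y)}
π_{D, F} gives {(b, v), (q, u), (q, x), (s, c), (v, d), (w, a), (w, c), (x, u), (y, u), (y, y)}.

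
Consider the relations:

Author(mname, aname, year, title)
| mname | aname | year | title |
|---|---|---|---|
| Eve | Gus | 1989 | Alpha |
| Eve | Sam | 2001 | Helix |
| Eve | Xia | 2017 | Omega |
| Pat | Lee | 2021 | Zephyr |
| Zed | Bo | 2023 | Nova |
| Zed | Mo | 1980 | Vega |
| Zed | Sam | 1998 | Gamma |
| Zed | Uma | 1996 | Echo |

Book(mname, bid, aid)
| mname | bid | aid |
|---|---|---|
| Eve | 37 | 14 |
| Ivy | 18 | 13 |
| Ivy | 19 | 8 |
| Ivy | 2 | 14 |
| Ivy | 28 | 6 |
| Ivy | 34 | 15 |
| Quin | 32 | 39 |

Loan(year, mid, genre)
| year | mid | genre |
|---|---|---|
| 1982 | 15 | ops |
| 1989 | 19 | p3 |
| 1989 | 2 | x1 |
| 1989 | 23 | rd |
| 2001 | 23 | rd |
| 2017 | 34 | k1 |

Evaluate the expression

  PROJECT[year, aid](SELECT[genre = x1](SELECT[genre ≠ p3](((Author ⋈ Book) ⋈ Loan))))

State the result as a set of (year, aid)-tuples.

Author ⋈ Book (natural join on mname): {(Eve, Gus, 1989, Alpha, 37, 14), (Eve, Sam, 2001, Helix, 37, 14), (Eve, Xia, 2017, Omega, 37, 14)}
(Author ⋈ Book) ⋈ Loan (natural join on year): {(Eve, Gus, 1989, Alpha, 37, 14, 19, p3), (Eve, Gus, 1989, Alpha, 37, 14, 2, x1), (Eve, Gus, 1989, Alpha, 37, 14, 23, rd), (Eve, Sam, 2001, Helix, 37, 14, 23, rd), (Eve, Xia, 2017, Omega, 37, 14, 34, k1)}
Filtering on genre ≠ p3 leaves {(Eve, Gus, 1989, Alpha, 37, 14, 2, x1), (Eve, Gus, 1989, Alpha, 37, 14, 23, rd), (Eve, Sam, 2001, Helix, 37, 14, 23, rd), (Eve, Xia, 2017, Omega, 37, 14, 34, k1)}.
Filtering on genre = x1 leaves {(Eve, Gus, 1989, Alpha, 37, 14, 2, x1)}.
Keep only column(s) year, aid: {(1989, 14)}

{(1989, 14)}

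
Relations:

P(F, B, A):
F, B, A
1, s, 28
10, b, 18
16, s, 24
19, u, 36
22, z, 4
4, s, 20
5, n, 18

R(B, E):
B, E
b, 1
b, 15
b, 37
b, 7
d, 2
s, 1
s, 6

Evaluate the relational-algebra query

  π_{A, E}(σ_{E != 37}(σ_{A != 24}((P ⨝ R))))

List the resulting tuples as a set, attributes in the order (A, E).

{(18, 1), (18, 15), (18, 7), (20, 1), (20, 6), (28, 1), (28, 6)}

P ⋈ R (natural join on B): {(1, s, 28, 1), (1, s, 28, 6), (10, b, 18, 1), (10, b, 18, 15), (10, b, 18, 37), (10, b, 18, 7), (16, s, 24, 1), (16, s, 24, 6), (4, s, 20, 1), (4, s, 20, 6)}
Apply σ_{A != 24}; surviving tuples: {(1, s, 28, 1), (1, s, 28, 6), (10, b, 18, 1), (10, b, 18, 15), (10, b, 18, 37), (10, b, 18, 7), (4, s, 20, 1), (4, s, 20, 6)}
Apply σ_{E != 37}; surviving tuples: {(1, s, 28, 1), (1, s, 28, 6), (10, b, 18, 1), (10, b, 18, 15), (10, b, 18, 7), (4, s, 20, 1), (4, s, 20, 6)}
π_{A, E} gives {(18, 1), (18, 15), (18, 7), (20, 1), (20, 6), (28, 1), (28, 6)}.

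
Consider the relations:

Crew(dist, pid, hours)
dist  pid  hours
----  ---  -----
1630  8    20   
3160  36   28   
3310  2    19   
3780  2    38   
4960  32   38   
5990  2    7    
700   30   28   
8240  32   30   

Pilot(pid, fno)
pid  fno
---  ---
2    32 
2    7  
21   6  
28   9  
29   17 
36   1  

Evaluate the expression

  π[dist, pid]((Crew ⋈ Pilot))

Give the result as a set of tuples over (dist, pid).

{(3160, 36), (3310, 2), (3780, 2), (5990, 2)}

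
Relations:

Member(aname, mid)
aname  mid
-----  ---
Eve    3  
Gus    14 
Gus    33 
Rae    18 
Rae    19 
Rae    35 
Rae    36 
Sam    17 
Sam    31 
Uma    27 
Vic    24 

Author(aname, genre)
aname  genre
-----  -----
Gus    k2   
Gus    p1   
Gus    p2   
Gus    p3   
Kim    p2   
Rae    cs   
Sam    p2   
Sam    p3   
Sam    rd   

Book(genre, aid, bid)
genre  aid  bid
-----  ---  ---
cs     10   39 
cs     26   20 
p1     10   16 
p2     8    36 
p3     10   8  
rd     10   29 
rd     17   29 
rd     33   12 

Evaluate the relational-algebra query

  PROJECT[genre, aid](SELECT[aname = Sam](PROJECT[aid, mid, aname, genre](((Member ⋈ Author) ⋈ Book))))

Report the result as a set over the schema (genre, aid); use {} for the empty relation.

Natural join on aname: {(Gus, 14, k2), (Gus, 14, p1), (Gus, 14, p2), (Gus, 14, p3), (Gus, 33, k2), (Gus, 33, p1), (Gus, 33, p2), (Gus, 33, p3), (Rae, 18, cs), (Rae, 19, cs), (Rae, 35, cs), (Rae, 36, cs), (Sam, 17, p2), (Sam, 17, p3), (Sam, 17, rd), (Sam, 31, p2), (Sam, 31, p3), (Sam, 31, rd)}
Natural join on genre: {(Gus, 14, p1, 10, 16), (Gus, 14, p2, 8, 36), (Gus, 14, p3, 10, 8), (Gus, 33, p1, 10, 16), (Gus, 33, p2, 8, 36), (Gus, 33, p3, 10, 8), (Rae, 18, cs, 10, 39), (Rae, 18, cs, 26, 20), (Rae, 19, cs, 10, 39), (Rae, 19, cs, 26, 20), (Rae, 35, cs, 10, 39), (Rae, 35, cs, 26, 20), (Rae, 36, cs, 10, 39), (Rae, 36, cs, 26, 20), (Sam, 17, p2, 8, 36), (Sam, 17, p3, 10, 8), (Sam, 17, rd, 10, 29), (Sam, 17, rd, 17, 29), (Sam, 17, rd, 33, 12), (Sam, 31, p2, 8, 36), (Sam, 31, p3, 10, 8), (Sam, 31, rd, 10, 29), (Sam, 31, rd, 17, 29), (Sam, 31, rd, 33, 12)}
π[aid, mid, aname, genre]: project onto (aid, mid, aname, genre) → {(10, 14, Gus, p1), (10, 14, Gus, p3), (10, 17, Sam, p3), (10, 17, Sam, rd), (10, 18, Rae, cs), (10, 19, Rae, cs), (10, 31, Sam, p3), (10, 31, Sam, rd), (10, 33, Gus, p1), (10, 33, Gus, p3), (10, 35, Rae, cs), (10, 36, Rae, cs), (17, 17, Sam, rd), (17, 31, Sam, rd), (26, 18, Rae, cs), (26, 19, Rae, cs), (26, 35, Rae, cs), (26, 36, Rae, cs), (33, 17, Sam, rd), (33, 31, Sam, rd), (8, 14, Gus, p2), (8, 17, Sam, p2), (8, 31, Sam, p2), (8, 33, Gus, p2)}
Filtering on aname = Sam leaves {(10, 17, Sam, p3), (10, 17, Sam, rd), (10, 31, Sam, p3), (10, 31, Sam, rd), (17, 17, Sam, rd), (17, 31, Sam, rd), (33, 17, Sam, rd), (33, 31, Sam, rd), (8, 17, Sam, p2), (8, 31, Sam, p2)}.
π[genre, aid]: project onto (genre, aid) (5 duplicate(s) eliminated) → {(p2, 8), (p3, 10), (rd, 10), (rd, 17), (rd, 33)}

{(p2, 8), (p3, 10), (rd, 10), (rd, 17), (rd, 33)}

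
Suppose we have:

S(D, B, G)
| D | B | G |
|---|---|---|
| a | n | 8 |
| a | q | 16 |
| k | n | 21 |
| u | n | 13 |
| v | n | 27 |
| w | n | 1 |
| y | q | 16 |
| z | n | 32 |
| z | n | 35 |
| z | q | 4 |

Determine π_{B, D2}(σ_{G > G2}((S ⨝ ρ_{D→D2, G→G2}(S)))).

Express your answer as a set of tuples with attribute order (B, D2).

ρ[D→D2, G→G2]: schema becomes (D2, B, G2); tuples unchanged.
Natural join on B: {(a, n, 8, a, 8), (a, n, 8, k, 21), (a, n, 8, u, 13), (a, n, 8, v, 27), (a, n, 8, w, 1), (a, n, 8, z, 32), (a, n, 8, z, 35), (a, q, 16, a, 16), (a, q, 16, y, 16), (a, q, 16, z, 4), (k, n, 21, a, 8), (k, n, 21, k, 21), (k, n, 21, u, 13), (k, n, 21, v, 27), (k, n, 21, w, 1), (k, n, 21, z, 32), (k, n, 21, z, 35), (u, n, 13, a, 8), (u, n, 13, k, 21), (u, n, 13, u, 13), (u, n, 13, v, 27), (u, n, 13, w, 1), (u, n, 13, z, 32), (u, n, 13, z, 35), (v, n, 27, a, 8), (v, n, 27, k, 21), (v, n, 27, u, 13), (v, n, 27, v, 27), (v, n, 27, w, 1), (v, n, 27, z, 32), (v, n, 27, z, 35), (w, n, 1, a, 8), (w, n, 1, k, 21), (w, n, 1, u, 13), (w, n, 1, v, 27), (w, n, 1, w, 1), (w, n, 1, z, 32), (w, n, 1, z, 35), (y, q, 16, a, 16), (y, q, 16, y, 16), (y, q, 16, z, 4), (z, n, 32, a, 8), (z, n, 32, k, 21), (z, n, 32, u, 13), (z, n, 32, v, 27), (z, n, 32, w, 1), (z, n, 32, z, 32), (z, n, 32, z, 35), (z, n, 35, a, 8), (z, n, 35, k, 21), (z, n, 35, u, 13), (z, n, 35, v, 27), (z, n, 35, w, 1), (z, n, 35, z, 32), (z, n, 35, z, 35), (z, q, 4, a, 16), (z, q, 4, y, 16), (z, q, 4, z, 4)}
Filtering on G > G2 leaves {(a, n, 8, w, 1), (a, q, 16, z, 4), (k, n, 21, a, 8), (k, n, 21, u, 13), (k, n, 21, w, 1), (u, n, 13, a, 8), (u, n, 13, w, 1), (v, n, 27, a, 8), (v, n, 27, k, 21), (v, n, 27, u, 13), (v, n, 27, w, 1), (y, q, 16, z, 4), (z, n, 32, a, 8), (z, n, 32, k, 21), (z, n, 32, u, 13), (z, n, 32, v, 27), (z, n, 32, w, 1), (z, n, 35, a, 8), (z, n, 35, k, 21), (z, n, 35, u, 13), (z, n, 35, v, 27), (z, n, 35, w, 1), (z, n, 35, z, 32)}.
π_{B, D2} gives {(n, a), (n, k), (n, u), (n, v), (n, w), (n, z), (q, z)} (16 duplicate(s) eliminated).

{(n, a), (n, k), (n, u), (n, v), (n, w), (n, z), (q, z)}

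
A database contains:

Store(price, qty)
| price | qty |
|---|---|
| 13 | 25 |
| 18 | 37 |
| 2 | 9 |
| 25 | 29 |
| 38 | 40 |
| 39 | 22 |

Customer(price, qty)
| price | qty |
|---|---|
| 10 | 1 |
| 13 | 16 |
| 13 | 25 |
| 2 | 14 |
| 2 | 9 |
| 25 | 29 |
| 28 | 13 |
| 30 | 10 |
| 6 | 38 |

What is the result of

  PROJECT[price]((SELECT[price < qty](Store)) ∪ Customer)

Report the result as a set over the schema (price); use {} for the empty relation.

Filtering on price < qty leaves {(13, 25), (18, 37), (2, 9), (25, 29), (38, 40)}.
Union: {(13, 25), (18, 37), (2, 9), (25, 29), (38, 40)} with {(10, 1), (13, 16), (13, 25), (2, 14), (2, 9), (25, 29), (28, 13), (30, 10), (6, 38)} → {(10, 1), (13, 16), (13, 25), (18, 37), (2, 14), (2, 9), (25, 29), (28, 13), (30, 10), (38, 40), (6, 38)}
π[price]: project onto (price) (2 duplicate(s) eliminated) → {10, 13, 18, 2, 25, 28, 30, 38, 6}

{10, 13, 18, 2, 25, 28, 30, 38, 6}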